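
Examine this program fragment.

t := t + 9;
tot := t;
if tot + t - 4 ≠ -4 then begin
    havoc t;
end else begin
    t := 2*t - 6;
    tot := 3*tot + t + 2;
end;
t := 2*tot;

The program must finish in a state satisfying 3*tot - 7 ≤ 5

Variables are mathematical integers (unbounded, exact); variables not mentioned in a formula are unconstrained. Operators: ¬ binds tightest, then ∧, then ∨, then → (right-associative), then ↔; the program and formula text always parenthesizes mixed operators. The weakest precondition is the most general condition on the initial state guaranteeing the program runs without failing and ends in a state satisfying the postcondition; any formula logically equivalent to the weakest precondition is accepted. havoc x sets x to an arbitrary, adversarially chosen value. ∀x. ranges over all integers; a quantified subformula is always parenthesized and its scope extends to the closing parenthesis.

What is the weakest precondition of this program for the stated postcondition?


Working backward. After the program, the postcondition 3*tot - 7 ≤ 5 must hold; in canonical form it is 3*tot ≤ 12.
Before t := 2*tot: 3*tot ≤ 12
Then branch requires 3*tot ≤ 12; else branch requires 6*t + 9*tot ≤ 24.
Before the if: (t + tot ≠ 0 → 3*tot ≤ 12) ∧ ((¬(t + tot ≠ 0)) → 6*t + 9*tot ≤ 24)
Before tot := t: (2*t ≠ 0 → 3*t ≤ 12) ∧ ((¬(2*t ≠ 0)) → 15*t ≤ 24)
Before t := t + 9: (2*t ≠ -18 → 3*t ≤ -15) ∧ ((¬(2*t ≠ -18)) → 15*t ≤ -111)
Answer: WP = (2*t ≠ -18 → 3*t ≤ -15) ∧ ((¬(2*t ≠ -18)) → 15*t ≤ -111)


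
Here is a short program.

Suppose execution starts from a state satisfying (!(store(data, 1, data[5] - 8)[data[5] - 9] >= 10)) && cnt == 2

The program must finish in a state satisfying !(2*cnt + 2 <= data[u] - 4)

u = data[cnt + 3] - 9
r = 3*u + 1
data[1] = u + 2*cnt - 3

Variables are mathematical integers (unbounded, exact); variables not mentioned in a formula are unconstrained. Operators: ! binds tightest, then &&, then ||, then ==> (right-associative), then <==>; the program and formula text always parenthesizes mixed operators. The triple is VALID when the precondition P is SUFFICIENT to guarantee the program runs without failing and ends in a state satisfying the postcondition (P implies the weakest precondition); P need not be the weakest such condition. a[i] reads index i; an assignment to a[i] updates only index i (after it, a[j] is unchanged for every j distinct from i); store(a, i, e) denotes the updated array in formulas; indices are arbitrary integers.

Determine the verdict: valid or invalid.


Working backward. After the program, the postcondition !(2*cnt + 2 <= data[u] - 4) must hold; in canonical form it is !(2*cnt <= data[u] - 6).
Before data[1] := u + 2*cnt - 3: !(2*cnt <= store(data, 1, 2*cnt + u - 3)[u] - 6)
Before r := 3*u + 1: !(2*cnt <= store(data, 1, 2*cnt + u - 3)[u] - 6)
Before u := data[cnt + 3] - 9: !(2*cnt <= store(data, 1, data[cnt + 3] + 2*cnt - 12)[data[cnt + 3] - 9] - 6)
The weakest precondition is !(2*cnt <= store(data, 1, data[cnt + 3] + 2*cnt - 12)[data[cnt + 3] - 9] - 6).
Check whether (!(store(data, 1, data[5] - 8)[data[5] - 9] >= 10)) && cnt == 2 implies it.
Every state satisfying the precondition satisfies the weakest precondition: the implication holds.
Answer: valid


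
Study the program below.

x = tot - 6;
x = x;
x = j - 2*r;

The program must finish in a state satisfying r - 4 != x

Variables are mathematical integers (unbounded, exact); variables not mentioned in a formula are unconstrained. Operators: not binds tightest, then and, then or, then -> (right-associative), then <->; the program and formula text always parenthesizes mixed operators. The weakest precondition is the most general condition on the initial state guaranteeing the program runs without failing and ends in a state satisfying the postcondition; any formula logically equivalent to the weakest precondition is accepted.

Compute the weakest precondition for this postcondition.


Working backward. After the program, the postcondition r - 4 != x must hold; in canonical form it is r != x + 4.
Before x := j - 2*r: 3*r != j + 4
Before x := x: 3*r != j + 4
Before x := tot - 6: 3*r != j + 4
Answer: WP = 3*r != j + 4


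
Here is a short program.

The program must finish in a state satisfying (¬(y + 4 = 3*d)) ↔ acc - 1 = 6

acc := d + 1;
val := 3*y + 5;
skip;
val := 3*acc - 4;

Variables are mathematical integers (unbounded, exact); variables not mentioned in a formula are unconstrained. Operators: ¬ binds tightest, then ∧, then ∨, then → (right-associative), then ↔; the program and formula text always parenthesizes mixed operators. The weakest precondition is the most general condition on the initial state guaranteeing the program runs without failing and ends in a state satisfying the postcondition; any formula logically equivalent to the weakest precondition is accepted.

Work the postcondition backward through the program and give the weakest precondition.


Working backward. After the program, the postcondition (¬(y + 4 = 3*d)) ↔ acc - 1 = 6 must hold; in canonical form it is (¬(y = 3*d - 4)) ↔ acc = 7.
Before val := 3*acc - 4: (¬(y = 3*d - 4)) ↔ acc = 7
Before skip: (¬(y = 3*d - 4)) ↔ acc = 7
Before val := 3*y + 5: (¬(y = 3*d - 4)) ↔ acc = 7
Before acc := d + 1: (¬(y = 3*d - 4)) ↔ d = 6
Answer: WP = (¬(y = 3*d - 4)) ↔ d = 6


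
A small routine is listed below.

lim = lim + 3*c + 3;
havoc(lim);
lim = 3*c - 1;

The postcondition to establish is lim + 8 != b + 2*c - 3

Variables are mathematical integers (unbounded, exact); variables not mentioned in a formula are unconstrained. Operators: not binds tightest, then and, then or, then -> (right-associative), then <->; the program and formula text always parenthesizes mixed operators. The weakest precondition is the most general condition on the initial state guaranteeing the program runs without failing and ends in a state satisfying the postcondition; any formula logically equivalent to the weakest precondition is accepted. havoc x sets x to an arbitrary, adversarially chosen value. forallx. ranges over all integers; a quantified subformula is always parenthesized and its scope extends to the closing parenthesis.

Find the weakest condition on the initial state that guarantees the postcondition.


Working backward. After the program, the postcondition lim + 8 != b + 2*c - 3 must hold; in canonical form it is lim != b + 2*c - 11.
Before lim := 3*c - 1: c != b - 10
Before havoc lim: c != b - 10
Before lim := lim + 3*c + 3: c != b - 10
Answer: WP = c != b - 10


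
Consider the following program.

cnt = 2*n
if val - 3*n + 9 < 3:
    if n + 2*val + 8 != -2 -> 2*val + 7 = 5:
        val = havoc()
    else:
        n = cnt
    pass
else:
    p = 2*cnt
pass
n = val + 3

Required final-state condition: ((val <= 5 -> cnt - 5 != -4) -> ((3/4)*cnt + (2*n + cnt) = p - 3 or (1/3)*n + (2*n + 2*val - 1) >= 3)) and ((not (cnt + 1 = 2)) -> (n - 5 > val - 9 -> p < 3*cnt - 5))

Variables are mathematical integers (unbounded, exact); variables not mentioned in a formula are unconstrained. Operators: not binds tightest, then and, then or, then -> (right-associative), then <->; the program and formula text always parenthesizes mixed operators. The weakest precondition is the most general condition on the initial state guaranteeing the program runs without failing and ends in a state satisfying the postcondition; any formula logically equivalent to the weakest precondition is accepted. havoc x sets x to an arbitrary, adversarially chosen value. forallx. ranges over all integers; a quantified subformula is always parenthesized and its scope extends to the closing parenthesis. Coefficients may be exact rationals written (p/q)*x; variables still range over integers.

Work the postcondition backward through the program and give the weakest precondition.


Working backward. After the program, the postcondition ((val <= 5 -> cnt - 5 != -4) -> ((3/4)*cnt + (2*n + cnt) = p - 3 or (1/3)*n + (2*n + 2*val - 1) >= 3)) and ((not (cnt + 1 = 2)) -> (n - 5 > val - 9 -> p < 3*cnt - 5)) must hold; in canonical form it is ((val <= 5 -> cnt != 1) -> ((7/4)*cnt + 2*n = p - 3 or (7/3)*n + 2*val >= 4)) and ((not (cnt = 1)) -> (n > val - 4 -> p < 3*cnt - 5)).
Before n := val + 3: ((val <= 5 -> cnt != 1) -> ((7/4)*cnt + 2*val = p - 9 or (13/3)*val >= -3)) and ((not (cnt = 1)) -> p < 3*cnt - 5)
Before skip: ((val <= 5 -> cnt != 1) -> ((7/4)*cnt + 2*val = p - 9 or (13/3)*val >= -3)) and ((not (cnt = 1)) -> p < 3*cnt - 5)
Then branch requires ((n + 2*val != -10 -> 2*val = -2) -> (forall val_1. (((val_1 <= 5 -> cnt != 1) -> ((7/4)*cnt + 2*val_1 = p - 9 or (13/3)*val_1 >= -3)) and ((not (cnt = 1)) -> p < 3*cnt - 5)))) and ((not (n + 2*val != -10 -> 2*val = -2)) -> (((val <= 5 -> cnt != 1) -> ((7/4)*cnt + 2*val = p - 9 or (13/3)*val >= -3)) and ((not (cnt = 1)) -> p < 3*cnt - 5))); else branch requires ((val <= 5 -> cnt != 1) -> (2*val = (1/4)*cnt - 9 or (13/3)*val >= -3)) and ((not (cnt = 1)) -> cnt > 5).
Before the if: (val < 3*n - 6 -> (((n + 2*val != -10 -> 2*val = -2) -> (forall val_1. (((val_1 <= 5 -> cnt != 1) -> ((7/4)*cnt + 2*val_1 = p - 9 or (13/3)*val_1 >= -3)) and ((not (cnt = 1)) -> p < 3*cnt - 5)))) and ((not (n + 2*val != -10 -> 2*val = -2)) -> (((val <= 5 -> cnt != 1) -> ((7/4)*cnt + 2*val = p - 9 or (13/3)*val >= -3)) and ((not (cnt = 1)) -> p < 3*cnt - 5))))) and ((not (val < 3*n - 6)) -> (((val <= 5 -> cnt != 1) -> (2*val = (1/4)*cnt - 9 or (13/3)*val >= -3)) and ((not (cnt = 1)) -> cnt > 5)))
Before cnt := 2*n: (val < 3*n - 6 -> (((n + 2*val != -10 -> 2*val = -2) -> (forall val_1. (((val_1 <= 5 -> 2*n != 1) -> ((7/2)*n + 2*val_1 = p - 9 or (13/3)*val_1 >= -3)) and ((not (2*n = 1)) -> p < 6*n - 5)))) and ((not (n + 2*val != -10 -> 2*val = -2)) -> (((val <= 5 -> 2*n != 1) -> ((7/2)*n + 2*val = p - 9 or (13/3)*val >= -3)) and ((not (2*n = 1)) -> p < 6*n - 5))))) and ((not (val < 3*n - 6)) -> (((val <= 5 -> 2*n != 1) -> (2*val = (1/2)*n - 9 or (13/3)*val >= -3)) and ((not (2*n = 1)) -> 2*n > 5)))
Answer: WP = (val < 3*n - 6 -> (((n + 2*val != -10 -> 2*val = -2) -> (forall val_1. (((val_1 <= 5 -> 2*n != 1) -> ((7/2)*n + 2*val_1 = p - 9 or (13/3)*val_1 >= -3)) and ((not (2*n = 1)) -> p < 6*n - 5)))) and ((not (n + 2*val != -10 -> 2*val = -2)) -> (((val <= 5 -> 2*n != 1) -> ((7/2)*n + 2*val = p - 9 or (13/3)*val >= -3)) and ((not (2*n = 1)) -> p < 6*n - 5))))) and ((not (val < 3*n - 6)) -> (((val <= 5 -> 2*n != 1) -> (2*val = (1/2)*n - 9 or (13/3)*val >= -3)) and ((not (2*n = 1)) -> 2*n > 5)))


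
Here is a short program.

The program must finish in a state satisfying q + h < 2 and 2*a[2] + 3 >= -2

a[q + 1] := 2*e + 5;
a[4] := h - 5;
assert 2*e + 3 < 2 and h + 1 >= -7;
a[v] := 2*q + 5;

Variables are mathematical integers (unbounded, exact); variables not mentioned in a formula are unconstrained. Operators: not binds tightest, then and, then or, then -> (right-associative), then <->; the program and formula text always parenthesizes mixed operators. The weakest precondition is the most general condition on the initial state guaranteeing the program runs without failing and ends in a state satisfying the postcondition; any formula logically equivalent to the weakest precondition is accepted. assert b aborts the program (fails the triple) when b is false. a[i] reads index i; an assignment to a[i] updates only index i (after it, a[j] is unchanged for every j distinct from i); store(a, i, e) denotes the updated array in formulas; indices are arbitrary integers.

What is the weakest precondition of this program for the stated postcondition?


Working backward. After the program, the postcondition q + h < 2 and 2*a[2] + 3 >= -2 must hold; in canonical form it is h + q < 2 and 2*a[2] >= -5.
Before a[v] := 2*q + 5: h + q < 2 and 2*store(a, v, 2*q + 5)[2] >= -5
Before assert 2*e + 3 < 2 and h + 1 >= -7: 2*e < -1 and h >= -8 and h + q < 2 and 2*store(a, v, 2*q + 5)[2] >= -5
Before a[4] := h - 5: 2*e < -1 and h >= -8 and h + q < 2 and 2*store(store(a, 4, h - 5), v, 2*q + 5)[2] >= -5
Before a[q + 1] := 2*e + 5: 2*e < -1 and h >= -8 and h + q < 2 and 2*store(store(store(a, q + 1, 2*e + 5), 4, h - 5), v, 2*q + 5)[2] >= -5
Answer: WP = 2*e < -1 and h >= -8 and h + q < 2 and 2*store(store(store(a, q + 1, 2*e + 5), 4, h - 5), v, 2*q + 5)[2] >= -5


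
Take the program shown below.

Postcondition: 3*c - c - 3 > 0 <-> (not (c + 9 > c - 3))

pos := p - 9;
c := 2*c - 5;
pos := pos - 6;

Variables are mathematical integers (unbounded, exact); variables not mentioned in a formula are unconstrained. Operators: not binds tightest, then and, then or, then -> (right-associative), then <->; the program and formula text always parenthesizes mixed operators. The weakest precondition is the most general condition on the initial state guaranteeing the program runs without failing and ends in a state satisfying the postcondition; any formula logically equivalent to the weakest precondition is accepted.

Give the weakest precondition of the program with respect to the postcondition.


Working backward. After the program, the postcondition 3*c - c - 3 > 0 <-> (not (c + 9 > c - 3)) must hold; in canonical form it is not (2*c > 3).
Before pos := pos - 6: not (2*c > 3)
Before c := 2*c - 5: not (4*c > 13)
Before pos := p - 9: not (4*c > 13)
Answer: WP = not (4*c > 13)


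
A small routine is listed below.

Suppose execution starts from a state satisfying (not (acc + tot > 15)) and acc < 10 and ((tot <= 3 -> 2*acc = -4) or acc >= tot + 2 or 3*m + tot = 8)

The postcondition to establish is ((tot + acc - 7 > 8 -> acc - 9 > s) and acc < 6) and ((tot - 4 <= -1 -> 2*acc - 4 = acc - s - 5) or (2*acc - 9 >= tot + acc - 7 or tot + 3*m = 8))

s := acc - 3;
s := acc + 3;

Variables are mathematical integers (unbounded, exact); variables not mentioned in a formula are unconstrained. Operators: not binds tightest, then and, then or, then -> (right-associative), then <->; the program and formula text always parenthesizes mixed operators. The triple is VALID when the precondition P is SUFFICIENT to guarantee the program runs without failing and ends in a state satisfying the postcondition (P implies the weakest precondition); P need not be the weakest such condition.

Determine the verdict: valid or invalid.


Working backward. After the program, the postcondition ((tot + acc - 7 > 8 -> acc - 9 > s) and acc < 6) and ((tot - 4 <= -1 -> 2*acc - 4 = acc - s - 5) or (2*acc - 9 >= tot + acc - 7 or tot + 3*m = 8)) must hold; in canonical form it is (acc + tot > 15 -> acc > s + 9) and acc < 6 and ((tot <= 3 -> acc + s = -1) or acc >= tot + 2 or 3*m + tot = 8).
Before s := acc + 3: (not (acc + tot > 15)) and acc < 6 and ((tot <= 3 -> 2*acc = -4) or acc >= tot + 2 or 3*m + tot = 8)
Before s := acc - 3: (not (acc + tot > 15)) and acc < 6 and ((tot <= 3 -> 2*acc = -4) or acc >= tot + 2 or 3*m + tot = 8)
The weakest precondition is (not (acc + tot > 15)) and acc < 6 and ((tot <= 3 -> 2*acc = -4) or acc >= tot + 2 or 3*m + tot = 8).
Check whether (not (acc + tot > 15)) and acc < 10 and ((tot <= 3 -> 2*acc = -4) or acc >= tot + 2 or 3*m + tot = 8) implies it.
Countermodel: at the initial state acc = 6, m = 1, tot = 5, the precondition holds but the weakest precondition fails.
Answer: invalid


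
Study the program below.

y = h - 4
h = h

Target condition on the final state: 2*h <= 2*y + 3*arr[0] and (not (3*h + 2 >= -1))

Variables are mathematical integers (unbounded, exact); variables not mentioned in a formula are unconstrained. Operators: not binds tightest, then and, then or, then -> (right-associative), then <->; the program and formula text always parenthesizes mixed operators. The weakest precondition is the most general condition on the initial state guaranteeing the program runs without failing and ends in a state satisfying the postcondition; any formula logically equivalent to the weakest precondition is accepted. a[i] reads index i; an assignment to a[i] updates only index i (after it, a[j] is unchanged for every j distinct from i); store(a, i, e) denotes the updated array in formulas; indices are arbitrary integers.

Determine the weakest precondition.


Working backward. After the program, the postcondition 2*h <= 2*y + 3*arr[0] and (not (3*h + 2 >= -1)) must hold; in canonical form it is 2*h <= 3*arr[0] + 2*y and (not (3*h >= -3)).
Before h := h: 2*h <= 3*arr[0] + 2*y and (not (3*h >= -3))
Before y := h - 4: 3*arr[0] >= 8 and (not (3*h >= -3))
Answer: WP = 3*arr[0] >= 8 and (not (3*h >= -3))


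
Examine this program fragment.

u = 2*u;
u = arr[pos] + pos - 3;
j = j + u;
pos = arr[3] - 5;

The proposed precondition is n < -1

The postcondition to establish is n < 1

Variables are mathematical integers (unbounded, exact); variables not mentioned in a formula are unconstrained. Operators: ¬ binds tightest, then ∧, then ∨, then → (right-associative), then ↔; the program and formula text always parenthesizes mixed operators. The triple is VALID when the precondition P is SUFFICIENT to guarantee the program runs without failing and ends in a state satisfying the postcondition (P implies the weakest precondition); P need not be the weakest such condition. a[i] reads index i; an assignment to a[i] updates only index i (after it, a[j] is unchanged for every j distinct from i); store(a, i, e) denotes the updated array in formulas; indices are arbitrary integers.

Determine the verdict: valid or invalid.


Working backward. After the program, n < 1 must hold.
Before pos := arr[3] - 5: n < 1
Before j := j + u: n < 1
Before u := arr[pos] + pos - 3: n < 1
Before u := 2*u: n < 1
The weakest precondition is n < 1.
Check whether n < -1 implies it.
Every state satisfying the precondition satisfies the weakest precondition: the implication holds.
Answer: valid


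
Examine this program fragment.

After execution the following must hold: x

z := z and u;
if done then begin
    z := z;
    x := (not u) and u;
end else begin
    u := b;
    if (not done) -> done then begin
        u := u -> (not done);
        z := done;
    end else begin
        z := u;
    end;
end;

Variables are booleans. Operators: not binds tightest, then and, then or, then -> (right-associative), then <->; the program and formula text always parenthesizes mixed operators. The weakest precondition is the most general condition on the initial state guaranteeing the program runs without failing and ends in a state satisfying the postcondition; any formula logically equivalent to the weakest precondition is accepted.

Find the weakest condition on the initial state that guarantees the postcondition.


Working backward. After the program, x must hold.
Then branch requires false; else branch requires (((not done) -> done) -> x) and ((not ((not done) -> done)) -> x).
Before the if: (not done) and ((not done) -> ((((not done) -> done) -> x) and ((not ((not done) -> done)) -> x)))
Before z := z and u: (not done) and ((not done) -> ((((not done) -> done) -> x) and ((not ((not done) -> done)) -> x)))
Answer: WP = (not done) and ((not done) -> ((((not done) -> done) -> x) and ((not ((not done) -> done)) -> x)))


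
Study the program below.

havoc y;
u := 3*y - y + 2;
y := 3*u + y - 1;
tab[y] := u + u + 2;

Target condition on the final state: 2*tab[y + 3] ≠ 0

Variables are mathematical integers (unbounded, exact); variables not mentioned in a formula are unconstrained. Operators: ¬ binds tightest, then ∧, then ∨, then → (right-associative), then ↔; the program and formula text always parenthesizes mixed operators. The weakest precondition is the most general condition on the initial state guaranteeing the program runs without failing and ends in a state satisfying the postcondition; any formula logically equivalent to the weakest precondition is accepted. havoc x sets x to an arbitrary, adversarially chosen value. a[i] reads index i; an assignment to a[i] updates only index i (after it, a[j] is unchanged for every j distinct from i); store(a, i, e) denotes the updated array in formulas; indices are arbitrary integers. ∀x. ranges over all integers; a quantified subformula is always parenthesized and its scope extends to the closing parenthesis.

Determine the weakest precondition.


Working backward. After the program, 2*tab[y + 3] ≠ 0 must hold.
Before tab[y] := u + u + 2: 2*store(tab, y, 2*u + 2)[y + 3] ≠ 0
Before y := 3*u + y - 1: 2*store(tab, 3*u + y - 1, 2*u + 2)[3*u + y + 2] ≠ 0
Before u := 3*y - y + 2: 2*store(tab, 7*y + 5, 4*y + 6)[7*y + 8] ≠ 0
Before havoc y: ∀y_1. 2*store(tab, 7*y_1 + 5, 4*y_1 + 6)[7*y_1 + 8] ≠ 0
Answer: WP = ∀y_1. 2*store(tab, 7*y_1 + 5, 4*y_1 + 6)[7*y_1 + 8] ≠ 0


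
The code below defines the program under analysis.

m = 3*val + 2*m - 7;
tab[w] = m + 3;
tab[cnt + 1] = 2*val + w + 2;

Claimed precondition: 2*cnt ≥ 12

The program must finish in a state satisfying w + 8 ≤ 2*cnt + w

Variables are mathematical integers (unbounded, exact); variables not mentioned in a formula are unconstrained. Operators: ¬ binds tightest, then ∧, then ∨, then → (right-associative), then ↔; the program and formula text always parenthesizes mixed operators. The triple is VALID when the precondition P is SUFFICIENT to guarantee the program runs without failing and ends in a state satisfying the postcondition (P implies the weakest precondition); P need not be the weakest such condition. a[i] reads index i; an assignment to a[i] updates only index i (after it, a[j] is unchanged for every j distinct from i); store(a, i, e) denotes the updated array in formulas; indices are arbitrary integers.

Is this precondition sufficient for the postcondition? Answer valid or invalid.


Working backward. After the program, the postcondition w + 8 ≤ 2*cnt + w must hold; in canonical form it is 2*cnt ≥ 8.
Before tab[cnt + 1] := 2*val + w + 2: 2*cnt ≥ 8
Before tab[w] := m + 3: 2*cnt ≥ 8
Before m := 3*val + 2*m - 7: 2*cnt ≥ 8
The weakest precondition is 2*cnt ≥ 8.
Check whether 2*cnt ≥ 12 implies it.
Every state satisfying the precondition satisfies the weakest precondition: the implication holds.
Answer: valid


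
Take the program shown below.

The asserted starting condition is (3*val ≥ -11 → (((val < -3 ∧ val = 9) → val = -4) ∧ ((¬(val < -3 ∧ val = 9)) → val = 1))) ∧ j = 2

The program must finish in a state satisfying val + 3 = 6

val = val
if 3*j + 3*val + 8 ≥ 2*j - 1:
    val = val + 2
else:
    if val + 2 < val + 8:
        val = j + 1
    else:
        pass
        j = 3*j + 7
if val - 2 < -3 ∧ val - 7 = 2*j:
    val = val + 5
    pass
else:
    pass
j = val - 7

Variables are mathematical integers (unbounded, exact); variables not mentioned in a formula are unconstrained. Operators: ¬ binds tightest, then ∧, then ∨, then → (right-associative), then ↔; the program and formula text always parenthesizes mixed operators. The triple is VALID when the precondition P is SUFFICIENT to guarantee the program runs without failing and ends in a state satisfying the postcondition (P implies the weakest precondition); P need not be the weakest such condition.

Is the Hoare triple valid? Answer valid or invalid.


Working backward. After the program, the postcondition val + 3 = 6 must hold; in canonical form it is val = 3.
Before j := val - 7: val = 3
Then branch requires val = -2; else branch requires val = 3.
Before the if: ((val < -1 ∧ val = 2*j + 7) → val = -2) ∧ ((¬(val < -1 ∧ val = 2*j + 7)) → val = 3)
Then branch requires ((val < -3 ∧ val = 2*j + 5) → val = -4) ∧ ((¬(val < -3 ∧ val = 2*j + 5)) → val = 1); else branch requires ((j < -2 ∧ j = -6) → j = -3) ∧ ((¬(j < -2 ∧ j = -6)) → j = 2).
Before the if: (j + 3*val ≥ -9 → (((val < -3 ∧ val = 2*j + 5) → val = -4) ∧ ((¬(val < -3 ∧ val = 2*j + 5)) → val = 1))) ∧ ((¬(j + 3*val ≥ -9)) → (((j < -2 ∧ j = -6) → j = -3) ∧ ((¬(j < -2 ∧ j = -6)) → j = 2)))
Before val := val: (j + 3*val ≥ -9 → (((val < -3 ∧ val = 2*j + 5) → val = -4) ∧ ((¬(val < -3 ∧ val = 2*j + 5)) → val = 1))) ∧ ((¬(j + 3*val ≥ -9)) → (((j < -2 ∧ j = -6) → j = -3) ∧ ((¬(j < -2 ∧ j = -6)) → j = 2)))
The weakest precondition is (j + 3*val ≥ -9 → (((val < -3 ∧ val = 2*j + 5) → val = -4) ∧ ((¬(val < -3 ∧ val = 2*j + 5)) → val = 1))) ∧ ((¬(j + 3*val ≥ -9)) → (((j < -2 ∧ j = -6) → j = -3) ∧ ((¬(j < -2 ∧ j = -6)) → j = 2))).
Check whether (3*val ≥ -11 → (((val < -3 ∧ val = 9) → val = -4) ∧ ((¬(val < -3 ∧ val = 9)) → val = 1))) ∧ j = 2 implies it.
Every state satisfying the precondition satisfies the weakest precondition: the implication holds.
Answer: valid


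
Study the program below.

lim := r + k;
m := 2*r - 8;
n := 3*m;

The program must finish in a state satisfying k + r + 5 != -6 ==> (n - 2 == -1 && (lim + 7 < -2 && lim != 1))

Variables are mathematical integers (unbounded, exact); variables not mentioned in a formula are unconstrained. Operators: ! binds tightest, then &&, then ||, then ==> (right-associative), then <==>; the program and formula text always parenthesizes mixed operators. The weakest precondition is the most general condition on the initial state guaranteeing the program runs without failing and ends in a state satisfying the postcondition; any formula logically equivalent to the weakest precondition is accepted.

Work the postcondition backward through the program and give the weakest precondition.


Working backward. After the program, the postcondition k + r + 5 != -6 ==> (n - 2 == -1 && (lim + 7 < -2 && lim != 1)) must hold; in canonical form it is k + r != -11 ==> (n == 1 && lim < -9 && lim != 1).
Before n := 3*m: k + r != -11 ==> (3*m == 1 && lim < -9 && lim != 1)
Before m := 2*r - 8: k + r != -11 ==> (6*r == 25 && lim < -9 && lim != 1)
Before lim := r + k: k + r != -11 ==> (6*r == 25 && k + r < -9 && k + r != 1)
Answer: WP = k + r != -11 ==> (6*r == 25 && k + r < -9 && k + r != 1)


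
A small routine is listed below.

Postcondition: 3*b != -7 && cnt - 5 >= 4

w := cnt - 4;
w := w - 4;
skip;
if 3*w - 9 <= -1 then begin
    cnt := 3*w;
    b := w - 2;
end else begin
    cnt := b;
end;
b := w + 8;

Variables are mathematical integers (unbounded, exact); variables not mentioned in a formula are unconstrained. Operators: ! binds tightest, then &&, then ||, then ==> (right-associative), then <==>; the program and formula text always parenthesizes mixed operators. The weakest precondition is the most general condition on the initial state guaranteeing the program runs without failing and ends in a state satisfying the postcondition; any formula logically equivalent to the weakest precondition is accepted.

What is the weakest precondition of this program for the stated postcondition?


Working backward. After the program, the postcondition 3*b != -7 && cnt - 5 >= 4 must hold; in canonical form it is 3*b != -7 && cnt >= 9.
Before b := w + 8: 3*w != -31 && cnt >= 9
Then branch requires 3*w != -31 && 3*w >= 9; else branch requires 3*w != -31 && b >= 9.
Before the if: (3*w <= 8 ==> (3*w != -31 && 3*w >= 9)) && ((!(3*w <= 8)) ==> (3*w != -31 && b >= 9))
Before skip: (3*w <= 8 ==> (3*w != -31 && 3*w >= 9)) && ((!(3*w <= 8)) ==> (3*w != -31 && b >= 9))
Before w := w - 4: (3*w <= 20 ==> (3*w != -19 && 3*w >= 21)) && ((!(3*w <= 20)) ==> (3*w != -19 && b >= 9))
Before w := cnt - 4: (3*cnt <= 32 ==> (3*cnt != -7 && 3*cnt >= 33)) && ((!(3*cnt <= 32)) ==> (3*cnt != -7 && b >= 9))
Answer: WP = (3*cnt <= 32 ==> (3*cnt != -7 && 3*cnt >= 33)) && ((!(3*cnt <= 32)) ==> (3*cnt != -7 && b >= 9))


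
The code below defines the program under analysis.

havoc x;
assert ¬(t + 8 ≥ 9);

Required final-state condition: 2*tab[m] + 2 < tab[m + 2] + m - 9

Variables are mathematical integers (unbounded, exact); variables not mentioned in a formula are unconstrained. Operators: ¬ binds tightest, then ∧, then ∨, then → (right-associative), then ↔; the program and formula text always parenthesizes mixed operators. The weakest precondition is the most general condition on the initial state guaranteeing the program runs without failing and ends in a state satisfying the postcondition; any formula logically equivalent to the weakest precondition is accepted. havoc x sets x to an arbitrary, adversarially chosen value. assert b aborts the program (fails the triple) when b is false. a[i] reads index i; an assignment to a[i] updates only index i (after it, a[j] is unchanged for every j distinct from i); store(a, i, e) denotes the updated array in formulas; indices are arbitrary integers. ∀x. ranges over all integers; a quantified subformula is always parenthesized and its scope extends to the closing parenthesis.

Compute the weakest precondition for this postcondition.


Working backward. After the program, the postcondition 2*tab[m] + 2 < tab[m + 2] + m - 9 must hold; in canonical form it is 2*tab[m] < tab[m + 2] + m - 11.
Before assert ¬(t + 8 ≥ 9): (¬(t ≥ 1)) ∧ 2*tab[m] < tab[m + 2] + m - 11
Before havoc x: (¬(t ≥ 1)) ∧ 2*tab[m] < tab[m + 2] + m - 11
Answer: WP = (¬(t ≥ 1)) ∧ 2*tab[m] < tab[m + 2] + m - 11


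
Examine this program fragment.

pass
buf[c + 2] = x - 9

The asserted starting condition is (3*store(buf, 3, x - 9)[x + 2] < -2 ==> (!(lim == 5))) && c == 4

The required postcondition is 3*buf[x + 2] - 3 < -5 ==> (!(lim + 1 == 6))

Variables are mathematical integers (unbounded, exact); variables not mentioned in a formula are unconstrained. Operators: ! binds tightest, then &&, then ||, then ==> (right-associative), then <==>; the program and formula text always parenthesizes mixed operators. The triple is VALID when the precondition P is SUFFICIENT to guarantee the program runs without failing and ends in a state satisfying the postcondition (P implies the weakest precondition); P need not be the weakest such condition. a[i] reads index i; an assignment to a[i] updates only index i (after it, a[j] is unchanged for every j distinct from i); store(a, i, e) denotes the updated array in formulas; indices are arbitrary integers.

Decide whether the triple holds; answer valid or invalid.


Working backward. After the program, the postcondition 3*buf[x + 2] - 3 < -5 ==> (!(lim + 1 == 6)) must hold; in canonical form it is 3*buf[x + 2] < -2 ==> (!(lim == 5)).
Before buf[c + 2] := x - 9: 3*store(buf, c + 2, x - 9)[x + 2] < -2 ==> (!(lim == 5))
Before skip: 3*store(buf, c + 2, x - 9)[x + 2] < -2 ==> (!(lim == 5))
The weakest precondition is 3*store(buf, c + 2, x - 9)[x + 2] < -2 ==> (!(lim == 5)).
Check whether (3*store(buf, 3, x - 9)[x + 2] < -2 ==> (!(lim == 5))) && c == 4 implies it.
Countermodel: at the initial state buf = {[3] = 7, [6] = 0, elsewhere 7}, c = 4, lim = 5, x = 4, the precondition holds but the weakest precondition fails.
Answer: invalid


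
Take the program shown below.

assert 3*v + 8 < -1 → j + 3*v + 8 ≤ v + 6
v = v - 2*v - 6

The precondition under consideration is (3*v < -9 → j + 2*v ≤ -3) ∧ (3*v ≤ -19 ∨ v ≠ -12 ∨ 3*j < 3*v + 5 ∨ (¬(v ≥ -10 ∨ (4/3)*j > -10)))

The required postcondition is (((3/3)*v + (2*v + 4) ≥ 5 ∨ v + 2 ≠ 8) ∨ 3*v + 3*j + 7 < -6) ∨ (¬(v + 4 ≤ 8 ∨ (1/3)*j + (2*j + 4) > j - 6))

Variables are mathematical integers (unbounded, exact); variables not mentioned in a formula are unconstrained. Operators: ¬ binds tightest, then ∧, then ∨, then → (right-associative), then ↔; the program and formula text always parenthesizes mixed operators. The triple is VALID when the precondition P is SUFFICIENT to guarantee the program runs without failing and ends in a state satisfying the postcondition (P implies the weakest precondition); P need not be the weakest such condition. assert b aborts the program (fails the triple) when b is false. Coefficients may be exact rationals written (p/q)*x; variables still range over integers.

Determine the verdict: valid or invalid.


Working backward. After the program, the postcondition (((3/3)*v + (2*v + 4) ≥ 5 ∨ v + 2 ≠ 8) ∨ 3*v + 3*j + 7 < -6) ∨ (¬(v + 4 ≤ 8 ∨ (1/3)*j + (2*j + 4) > j - 6)) must hold; in canonical form it is 3*v ≥ 1 ∨ v ≠ 6 ∨ 3*j + 3*v < -13 ∨ (¬(v ≤ 4 ∨ (4/3)*j > -10)).
Before v := v - 2*v - 6: 3*v ≤ -19 ∨ v ≠ -12 ∨ 3*j < 3*v + 5 ∨ (¬(v ≥ -10 ∨ (4/3)*j > -10))
Before assert 3*v + 8 < -1 → j + 3*v + 8 ≤ v + 6: (3*v < -9 → j + 2*v ≤ -2) ∧ (3*v ≤ -19 ∨ v ≠ -12 ∨ 3*j < 3*v + 5 ∨ (¬(v ≥ -10 ∨ (4/3)*j > -10)))
The weakest precondition is (3*v < -9 → j + 2*v ≤ -2) ∧ (3*v ≤ -19 ∨ v ≠ -12 ∨ 3*j < 3*v + 5 ∨ (¬(v ≥ -10 ∨ (4/3)*j > -10))).
Check whether (3*v < -9 → j + 2*v ≤ -3) ∧ (3*v ≤ -19 ∨ v ≠ -12 ∨ 3*j < 3*v + 5 ∨ (¬(v ≥ -10 ∨ (4/3)*j > -10))) implies it.
Every state satisfying the precondition satisfies the weakest precondition: the implication holds.
Answer: valid


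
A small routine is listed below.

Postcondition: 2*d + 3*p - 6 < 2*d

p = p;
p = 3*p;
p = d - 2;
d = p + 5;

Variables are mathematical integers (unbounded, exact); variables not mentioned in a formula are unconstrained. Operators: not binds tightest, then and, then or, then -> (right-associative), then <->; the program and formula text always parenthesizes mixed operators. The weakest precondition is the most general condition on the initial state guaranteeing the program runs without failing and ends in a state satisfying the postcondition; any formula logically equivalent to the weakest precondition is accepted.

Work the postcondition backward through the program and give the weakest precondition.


Working backward. After the program, the postcondition 2*d + 3*p - 6 < 2*d must hold; in canonical form it is 3*p < 6.
Before d := p + 5: 3*p < 6
Before p := d - 2: 3*d < 12
Before p := 3*p: 3*d < 12
Before p := p: 3*d < 12
Answer: WP = 3*d < 12


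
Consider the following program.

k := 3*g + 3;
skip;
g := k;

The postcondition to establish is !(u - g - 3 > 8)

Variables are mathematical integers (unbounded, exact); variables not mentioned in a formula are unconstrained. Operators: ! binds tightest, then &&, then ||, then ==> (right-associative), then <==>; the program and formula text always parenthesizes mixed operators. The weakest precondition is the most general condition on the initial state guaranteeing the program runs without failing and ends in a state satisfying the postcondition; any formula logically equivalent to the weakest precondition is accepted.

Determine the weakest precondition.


Working backward. After the program, the postcondition !(u - g - 3 > 8) must hold; in canonical form it is !(u > g + 11).
Before g := k: !(u > k + 11)
Before skip: !(u > k + 11)
Before k := 3*g + 3: !(u > 3*g + 14)
Answer: WP = !(u > 3*g + 14)


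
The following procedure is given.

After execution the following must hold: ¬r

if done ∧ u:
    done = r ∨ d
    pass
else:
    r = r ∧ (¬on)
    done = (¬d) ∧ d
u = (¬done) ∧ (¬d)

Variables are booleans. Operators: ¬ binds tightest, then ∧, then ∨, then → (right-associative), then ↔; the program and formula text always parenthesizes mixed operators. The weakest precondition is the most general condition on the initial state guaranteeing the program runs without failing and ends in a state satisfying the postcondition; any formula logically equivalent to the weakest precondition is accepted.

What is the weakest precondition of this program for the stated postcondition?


Working backward. After the program, ¬r must hold.
Before u := (¬done) ∧ (¬d): ¬r
Then branch requires ¬r; else branch requires ¬(r ∧ (¬on)).
Before the if: ((done ∧ u) → (¬r)) ∧ ((¬(done ∧ u)) → (¬(r ∧ (¬on))))
Answer: WP = ((done ∧ u) → (¬r)) ∧ ((¬(done ∧ u)) → (¬(r ∧ (¬on))))


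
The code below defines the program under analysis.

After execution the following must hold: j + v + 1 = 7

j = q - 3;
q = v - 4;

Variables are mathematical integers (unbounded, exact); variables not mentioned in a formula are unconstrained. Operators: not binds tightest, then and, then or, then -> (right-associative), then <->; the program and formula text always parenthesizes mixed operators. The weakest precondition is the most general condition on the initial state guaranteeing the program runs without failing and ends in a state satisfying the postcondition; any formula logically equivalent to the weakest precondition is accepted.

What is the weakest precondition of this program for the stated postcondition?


Working backward. After the program, the postcondition j + v + 1 = 7 must hold; in canonical form it is j + v = 6.
Before q := v - 4: j + v = 6
Before j := q - 3: q + v = 9
Answer: WP = q + v = 9


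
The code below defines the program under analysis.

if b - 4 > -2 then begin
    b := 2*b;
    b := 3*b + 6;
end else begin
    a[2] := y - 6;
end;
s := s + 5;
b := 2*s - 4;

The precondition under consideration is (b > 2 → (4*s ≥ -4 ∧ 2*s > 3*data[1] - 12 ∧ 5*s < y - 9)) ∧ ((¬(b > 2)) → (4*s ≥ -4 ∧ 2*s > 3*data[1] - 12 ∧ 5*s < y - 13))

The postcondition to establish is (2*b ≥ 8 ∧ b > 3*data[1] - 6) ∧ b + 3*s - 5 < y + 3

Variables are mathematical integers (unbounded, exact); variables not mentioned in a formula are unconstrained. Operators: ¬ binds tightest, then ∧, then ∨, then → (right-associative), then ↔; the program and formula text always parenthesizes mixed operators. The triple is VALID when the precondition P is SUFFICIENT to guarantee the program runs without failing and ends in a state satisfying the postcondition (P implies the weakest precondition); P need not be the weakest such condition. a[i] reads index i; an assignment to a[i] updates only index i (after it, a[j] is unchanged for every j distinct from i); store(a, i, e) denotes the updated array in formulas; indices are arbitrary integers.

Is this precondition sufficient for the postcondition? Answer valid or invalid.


Working backward. After the program, the postcondition (2*b ≥ 8 ∧ b > 3*data[1] - 6) ∧ b + 3*s - 5 < y + 3 must hold; in canonical form it is 2*b ≥ 8 ∧ b > 3*data[1] - 6 ∧ b + 3*s < y + 8.
Before b := 2*s - 4: 4*s ≥ 16 ∧ 2*s > 3*data[1] - 2 ∧ 5*s < y + 12
Before s := s + 5: 4*s ≥ -4 ∧ 2*s > 3*data[1] - 12 ∧ 5*s < y - 13
Then branch requires 4*s ≥ -4 ∧ 2*s > 3*data[1] - 12 ∧ 5*s < y - 13; else branch requires 4*s ≥ -4 ∧ 2*s > 3*data[1] - 12 ∧ 5*s < y - 13.
Before the if: (b > 2 → (4*s ≥ -4 ∧ 2*s > 3*data[1] - 12 ∧ 5*s < y - 13)) ∧ ((¬(b > 2)) → (4*s ≥ -4 ∧ 2*s > 3*data[1] - 12 ∧ 5*s < y - 13))
The weakest precondition is (b > 2 → (4*s ≥ -4 ∧ 2*s > 3*data[1] - 12 ∧ 5*s < y - 13)) ∧ ((¬(b > 2)) → (4*s ≥ -4 ∧ 2*s > 3*data[1] - 12 ∧ 5*s < y - 13)).
Check whether (b > 2 → (4*s ≥ -4 ∧ 2*s > 3*data[1] - 12 ∧ 5*s < y - 9)) ∧ ((¬(b > 2)) → (4*s ≥ -4 ∧ 2*s > 3*data[1] - 12 ∧ 5*s < y - 13)) implies it.
Countermodel: at the initial state b = 3, data = {[1] = 0, elsewhere 0}, s = 0, y = 10, the precondition holds but the weakest precondition fails.
Answer: invalid


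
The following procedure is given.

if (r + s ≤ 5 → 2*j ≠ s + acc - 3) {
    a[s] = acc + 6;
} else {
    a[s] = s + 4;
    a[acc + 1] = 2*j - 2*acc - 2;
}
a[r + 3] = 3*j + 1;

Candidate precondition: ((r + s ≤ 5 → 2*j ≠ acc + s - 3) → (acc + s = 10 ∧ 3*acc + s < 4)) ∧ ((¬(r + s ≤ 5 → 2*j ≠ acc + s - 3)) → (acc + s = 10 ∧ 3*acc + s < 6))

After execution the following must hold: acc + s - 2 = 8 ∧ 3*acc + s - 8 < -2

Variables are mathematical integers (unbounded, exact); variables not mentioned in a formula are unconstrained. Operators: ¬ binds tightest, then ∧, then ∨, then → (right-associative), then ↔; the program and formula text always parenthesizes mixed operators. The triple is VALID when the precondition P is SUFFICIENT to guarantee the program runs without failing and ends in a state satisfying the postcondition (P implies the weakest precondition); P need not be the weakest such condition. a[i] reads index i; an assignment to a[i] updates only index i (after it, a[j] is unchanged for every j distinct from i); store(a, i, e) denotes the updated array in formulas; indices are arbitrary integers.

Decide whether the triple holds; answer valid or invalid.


Working backward. After the program, the postcondition acc + s - 2 = 8 ∧ 3*acc + s - 8 < -2 must hold; in canonical form it is acc + s = 10 ∧ 3*acc + s < 6.
Before a[r + 3] := 3*j + 1: acc + s = 10 ∧ 3*acc + s < 6
Then branch requires acc + s = 10 ∧ 3*acc + s < 6; else branch requires acc + s = 10 ∧ 3*acc + s < 6.
Before the if: ((r + s ≤ 5 → 2*j ≠ acc + s - 3) → (acc + s = 10 ∧ 3*acc + s < 6)) ∧ ((¬(r + s ≤ 5 → 2*j ≠ acc + s - 3)) → (acc + s = 10 ∧ 3*acc + s < 6))
The weakest precondition is ((r + s ≤ 5 → 2*j ≠ acc + s - 3) → (acc + s = 10 ∧ 3*acc + s < 6)) ∧ ((¬(r + s ≤ 5 → 2*j ≠ acc + s - 3)) → (acc + s = 10 ∧ 3*acc + s < 6)).
Check whether ((r + s ≤ 5 → 2*j ≠ acc + s - 3) → (acc + s = 10 ∧ 3*acc + s < 4)) ∧ ((¬(r + s ≤ 5 → 2*j ≠ acc + s - 3)) → (acc + s = 10 ∧ 3*acc + s < 6)) implies it.
Every state satisfying the precondition satisfies the weakest precondition: the implication holds.
Answer: valid
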